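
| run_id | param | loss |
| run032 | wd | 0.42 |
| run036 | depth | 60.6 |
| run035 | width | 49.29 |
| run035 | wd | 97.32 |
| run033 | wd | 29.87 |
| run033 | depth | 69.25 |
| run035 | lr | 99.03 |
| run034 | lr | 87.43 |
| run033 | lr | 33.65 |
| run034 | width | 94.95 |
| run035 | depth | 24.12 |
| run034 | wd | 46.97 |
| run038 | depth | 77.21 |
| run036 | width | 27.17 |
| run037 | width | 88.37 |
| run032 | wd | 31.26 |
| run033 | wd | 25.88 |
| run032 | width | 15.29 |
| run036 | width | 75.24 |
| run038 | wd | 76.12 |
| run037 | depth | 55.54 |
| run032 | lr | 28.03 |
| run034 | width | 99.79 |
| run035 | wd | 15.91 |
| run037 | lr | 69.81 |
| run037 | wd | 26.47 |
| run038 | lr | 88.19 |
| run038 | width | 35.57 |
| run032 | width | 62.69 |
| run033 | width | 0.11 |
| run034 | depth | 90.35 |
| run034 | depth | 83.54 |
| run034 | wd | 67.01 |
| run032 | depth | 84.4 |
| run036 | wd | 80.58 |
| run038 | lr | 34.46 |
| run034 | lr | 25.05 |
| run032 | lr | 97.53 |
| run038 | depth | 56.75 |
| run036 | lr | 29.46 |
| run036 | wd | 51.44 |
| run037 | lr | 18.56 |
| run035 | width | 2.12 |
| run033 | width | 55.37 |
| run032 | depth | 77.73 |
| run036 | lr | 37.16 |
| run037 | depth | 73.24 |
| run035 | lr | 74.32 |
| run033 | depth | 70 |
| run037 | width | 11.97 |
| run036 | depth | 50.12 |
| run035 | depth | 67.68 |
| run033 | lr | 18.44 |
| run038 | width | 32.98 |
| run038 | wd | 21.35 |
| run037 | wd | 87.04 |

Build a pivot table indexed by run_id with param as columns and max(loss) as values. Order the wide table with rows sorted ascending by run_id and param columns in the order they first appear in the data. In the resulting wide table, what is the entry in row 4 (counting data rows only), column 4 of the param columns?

With rows sorted ascending by run_id, row 4 is run_id=run035. param columns in first-appearance order: wd, depth, width, lr; column 4 is lr.
Long rows with run_id=run035, param=lr: max(99.03, 74.32) = 99.03.

99.03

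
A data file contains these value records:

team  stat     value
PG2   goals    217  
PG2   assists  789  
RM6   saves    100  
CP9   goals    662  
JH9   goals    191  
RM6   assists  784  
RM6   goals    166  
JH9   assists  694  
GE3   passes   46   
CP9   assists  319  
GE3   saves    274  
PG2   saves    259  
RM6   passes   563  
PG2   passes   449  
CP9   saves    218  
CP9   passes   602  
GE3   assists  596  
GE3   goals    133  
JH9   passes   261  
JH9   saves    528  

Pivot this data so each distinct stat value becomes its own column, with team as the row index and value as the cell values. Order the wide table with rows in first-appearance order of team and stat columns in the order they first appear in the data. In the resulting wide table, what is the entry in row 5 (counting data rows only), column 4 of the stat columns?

46

With rows in first-appearance order of team, row 5 is team=GE3. stat columns in first-appearance order: goals, assists, saves, passes; column 4 is passes.
Long rows with team=GE3, stat=passes: value = 46.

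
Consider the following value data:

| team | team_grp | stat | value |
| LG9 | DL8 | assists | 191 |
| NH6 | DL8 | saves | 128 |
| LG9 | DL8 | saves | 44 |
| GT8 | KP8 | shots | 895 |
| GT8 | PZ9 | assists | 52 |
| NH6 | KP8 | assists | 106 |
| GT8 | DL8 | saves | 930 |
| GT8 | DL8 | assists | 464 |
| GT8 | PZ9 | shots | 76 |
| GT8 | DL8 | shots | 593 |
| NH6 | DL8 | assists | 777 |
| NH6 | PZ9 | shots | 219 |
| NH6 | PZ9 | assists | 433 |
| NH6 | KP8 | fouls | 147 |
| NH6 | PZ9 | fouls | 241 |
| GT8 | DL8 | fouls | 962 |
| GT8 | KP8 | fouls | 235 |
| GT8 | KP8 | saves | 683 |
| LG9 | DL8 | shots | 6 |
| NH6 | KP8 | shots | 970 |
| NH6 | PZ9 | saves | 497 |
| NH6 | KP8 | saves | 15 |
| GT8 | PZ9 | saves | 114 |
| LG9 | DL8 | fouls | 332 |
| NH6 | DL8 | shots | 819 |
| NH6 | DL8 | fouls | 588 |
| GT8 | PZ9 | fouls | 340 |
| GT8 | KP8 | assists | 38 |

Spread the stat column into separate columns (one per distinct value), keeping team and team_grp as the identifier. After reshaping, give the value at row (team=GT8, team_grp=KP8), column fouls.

235

Wide layout: rows indexed by team and team_grp, columns are the 4 distinct stat values (assists, saves, shots, fouls).
Cell (team=GT8, team_grp=KP8, stat=fouls) draws from the long row where team=GT8, team_grp=KP8 and stat=fouls, which has value=235.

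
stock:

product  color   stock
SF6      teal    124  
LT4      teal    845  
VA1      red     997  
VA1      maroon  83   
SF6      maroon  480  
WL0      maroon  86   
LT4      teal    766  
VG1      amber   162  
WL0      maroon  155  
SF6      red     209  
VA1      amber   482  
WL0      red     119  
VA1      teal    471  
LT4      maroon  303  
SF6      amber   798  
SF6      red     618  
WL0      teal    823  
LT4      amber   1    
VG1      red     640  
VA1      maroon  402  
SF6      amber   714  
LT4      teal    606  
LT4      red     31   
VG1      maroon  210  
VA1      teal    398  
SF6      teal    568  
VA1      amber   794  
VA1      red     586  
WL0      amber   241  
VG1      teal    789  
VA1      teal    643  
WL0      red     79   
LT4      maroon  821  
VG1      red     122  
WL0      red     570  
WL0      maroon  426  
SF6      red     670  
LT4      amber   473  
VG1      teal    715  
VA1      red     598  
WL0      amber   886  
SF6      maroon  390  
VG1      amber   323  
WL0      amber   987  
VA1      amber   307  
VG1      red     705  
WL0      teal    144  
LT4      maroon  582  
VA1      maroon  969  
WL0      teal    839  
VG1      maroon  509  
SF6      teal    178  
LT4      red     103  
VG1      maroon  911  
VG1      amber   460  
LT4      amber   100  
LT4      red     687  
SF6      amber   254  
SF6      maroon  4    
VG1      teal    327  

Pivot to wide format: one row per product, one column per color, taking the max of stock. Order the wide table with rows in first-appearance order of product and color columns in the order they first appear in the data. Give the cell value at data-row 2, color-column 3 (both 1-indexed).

With rows in first-appearance order of product, row 2 is product=LT4. color columns in first-appearance order: teal, red, maroon, amber; column 3 is maroon.
Long rows with product=LT4, color=maroon: max(303, 821, 582) = 821.

821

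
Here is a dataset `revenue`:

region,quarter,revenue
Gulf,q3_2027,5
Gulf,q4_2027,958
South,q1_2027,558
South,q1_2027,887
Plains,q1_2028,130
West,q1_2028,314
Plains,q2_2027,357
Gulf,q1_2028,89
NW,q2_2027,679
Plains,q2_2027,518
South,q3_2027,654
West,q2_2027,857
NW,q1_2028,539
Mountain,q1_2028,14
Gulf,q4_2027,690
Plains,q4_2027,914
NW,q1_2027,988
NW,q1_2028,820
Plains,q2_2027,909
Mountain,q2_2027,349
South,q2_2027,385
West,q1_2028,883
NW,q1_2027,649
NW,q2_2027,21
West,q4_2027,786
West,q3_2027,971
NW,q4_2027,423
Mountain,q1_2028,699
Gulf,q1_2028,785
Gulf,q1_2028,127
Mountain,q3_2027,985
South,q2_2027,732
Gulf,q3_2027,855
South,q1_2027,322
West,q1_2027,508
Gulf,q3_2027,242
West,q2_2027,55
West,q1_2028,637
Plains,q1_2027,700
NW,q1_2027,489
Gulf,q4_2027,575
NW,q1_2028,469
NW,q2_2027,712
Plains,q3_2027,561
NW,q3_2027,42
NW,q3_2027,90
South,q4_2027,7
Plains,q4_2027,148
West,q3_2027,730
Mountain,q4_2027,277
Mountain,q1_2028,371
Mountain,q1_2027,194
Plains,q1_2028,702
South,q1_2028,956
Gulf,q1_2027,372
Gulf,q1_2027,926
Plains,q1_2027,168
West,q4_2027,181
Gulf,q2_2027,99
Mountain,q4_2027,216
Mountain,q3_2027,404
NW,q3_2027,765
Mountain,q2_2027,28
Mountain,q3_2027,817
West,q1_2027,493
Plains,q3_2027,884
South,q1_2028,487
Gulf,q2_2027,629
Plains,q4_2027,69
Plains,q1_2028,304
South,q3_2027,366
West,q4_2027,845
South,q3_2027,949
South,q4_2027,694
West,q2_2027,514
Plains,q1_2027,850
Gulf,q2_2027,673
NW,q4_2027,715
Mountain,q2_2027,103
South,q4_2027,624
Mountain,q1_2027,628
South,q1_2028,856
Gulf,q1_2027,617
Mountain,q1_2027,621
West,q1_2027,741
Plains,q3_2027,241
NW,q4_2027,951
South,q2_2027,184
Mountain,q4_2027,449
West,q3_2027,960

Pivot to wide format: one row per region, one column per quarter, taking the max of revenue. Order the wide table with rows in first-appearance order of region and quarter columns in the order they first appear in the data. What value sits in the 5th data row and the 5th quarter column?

With rows in first-appearance order of region, row 5 is region=NW. quarter columns in first-appearance order: q3_2027, q4_2027, q1_2027, q1_2028, q2_2027; column 5 is q2_2027.
Long rows with region=NW, quarter=q2_2027: max(679, 21, 712) = 712.

712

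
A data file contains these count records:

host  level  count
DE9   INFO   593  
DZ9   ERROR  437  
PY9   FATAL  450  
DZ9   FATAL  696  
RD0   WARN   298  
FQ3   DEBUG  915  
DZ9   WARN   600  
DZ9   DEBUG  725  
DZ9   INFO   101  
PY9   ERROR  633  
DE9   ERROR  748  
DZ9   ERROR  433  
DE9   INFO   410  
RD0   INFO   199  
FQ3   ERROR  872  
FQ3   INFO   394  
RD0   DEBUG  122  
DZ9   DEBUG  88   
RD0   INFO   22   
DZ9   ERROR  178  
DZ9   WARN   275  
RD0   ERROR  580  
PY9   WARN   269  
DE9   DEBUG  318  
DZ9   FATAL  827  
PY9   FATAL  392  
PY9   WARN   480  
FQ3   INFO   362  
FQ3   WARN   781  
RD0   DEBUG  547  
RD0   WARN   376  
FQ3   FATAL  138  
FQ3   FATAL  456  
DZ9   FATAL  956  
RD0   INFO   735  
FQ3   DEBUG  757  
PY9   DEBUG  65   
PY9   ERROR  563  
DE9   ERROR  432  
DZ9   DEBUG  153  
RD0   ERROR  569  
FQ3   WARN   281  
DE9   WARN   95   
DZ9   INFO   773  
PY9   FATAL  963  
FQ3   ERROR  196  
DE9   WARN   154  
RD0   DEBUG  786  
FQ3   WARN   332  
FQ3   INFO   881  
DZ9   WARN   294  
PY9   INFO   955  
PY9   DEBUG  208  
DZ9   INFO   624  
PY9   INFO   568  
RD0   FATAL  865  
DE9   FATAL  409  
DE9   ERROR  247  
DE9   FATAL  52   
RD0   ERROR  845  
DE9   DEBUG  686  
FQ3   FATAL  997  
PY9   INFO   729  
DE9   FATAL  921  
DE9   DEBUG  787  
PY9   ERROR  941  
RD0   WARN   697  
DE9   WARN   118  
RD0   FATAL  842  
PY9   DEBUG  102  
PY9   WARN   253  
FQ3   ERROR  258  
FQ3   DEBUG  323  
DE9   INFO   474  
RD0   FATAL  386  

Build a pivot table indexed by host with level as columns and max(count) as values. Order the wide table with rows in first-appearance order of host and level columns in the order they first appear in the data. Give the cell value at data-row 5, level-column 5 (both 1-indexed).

With rows in first-appearance order of host, row 5 is host=FQ3. level columns in first-appearance order: INFO, ERROR, FATAL, WARN, DEBUG; column 5 is DEBUG.
Long rows with host=FQ3, level=DEBUG: max(915, 757, 323) = 915.

915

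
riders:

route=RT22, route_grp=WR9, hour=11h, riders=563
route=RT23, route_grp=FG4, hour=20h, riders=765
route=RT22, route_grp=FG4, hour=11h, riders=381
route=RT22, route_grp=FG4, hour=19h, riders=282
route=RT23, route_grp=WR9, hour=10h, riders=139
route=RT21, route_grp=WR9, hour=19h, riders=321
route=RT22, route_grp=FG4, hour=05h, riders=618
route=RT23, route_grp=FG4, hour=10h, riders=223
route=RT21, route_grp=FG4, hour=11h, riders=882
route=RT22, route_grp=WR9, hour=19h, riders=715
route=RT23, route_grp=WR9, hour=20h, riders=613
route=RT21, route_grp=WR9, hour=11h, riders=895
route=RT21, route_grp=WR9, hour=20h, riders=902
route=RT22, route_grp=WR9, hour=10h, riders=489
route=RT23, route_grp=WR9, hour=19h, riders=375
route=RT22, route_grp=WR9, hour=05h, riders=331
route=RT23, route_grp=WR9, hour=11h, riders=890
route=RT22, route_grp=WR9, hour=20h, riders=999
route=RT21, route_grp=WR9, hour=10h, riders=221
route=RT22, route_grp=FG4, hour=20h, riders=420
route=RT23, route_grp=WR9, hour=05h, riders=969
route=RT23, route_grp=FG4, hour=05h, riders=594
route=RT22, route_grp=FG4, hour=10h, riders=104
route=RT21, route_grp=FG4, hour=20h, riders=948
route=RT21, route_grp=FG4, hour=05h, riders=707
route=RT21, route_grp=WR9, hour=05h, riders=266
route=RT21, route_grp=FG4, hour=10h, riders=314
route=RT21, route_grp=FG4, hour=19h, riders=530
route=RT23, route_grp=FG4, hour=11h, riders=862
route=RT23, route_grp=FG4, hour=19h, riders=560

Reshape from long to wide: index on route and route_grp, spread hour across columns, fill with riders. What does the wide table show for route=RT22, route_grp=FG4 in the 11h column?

Wide layout: rows indexed by route and route_grp, columns are the 5 distinct hour values (11h, 20h, 19h, 10h, 05h).
Cell (route=RT22, route_grp=FG4, hour=11h) draws from the long row where route=RT22, route_grp=FG4 and hour=11h, which has riders=381.

381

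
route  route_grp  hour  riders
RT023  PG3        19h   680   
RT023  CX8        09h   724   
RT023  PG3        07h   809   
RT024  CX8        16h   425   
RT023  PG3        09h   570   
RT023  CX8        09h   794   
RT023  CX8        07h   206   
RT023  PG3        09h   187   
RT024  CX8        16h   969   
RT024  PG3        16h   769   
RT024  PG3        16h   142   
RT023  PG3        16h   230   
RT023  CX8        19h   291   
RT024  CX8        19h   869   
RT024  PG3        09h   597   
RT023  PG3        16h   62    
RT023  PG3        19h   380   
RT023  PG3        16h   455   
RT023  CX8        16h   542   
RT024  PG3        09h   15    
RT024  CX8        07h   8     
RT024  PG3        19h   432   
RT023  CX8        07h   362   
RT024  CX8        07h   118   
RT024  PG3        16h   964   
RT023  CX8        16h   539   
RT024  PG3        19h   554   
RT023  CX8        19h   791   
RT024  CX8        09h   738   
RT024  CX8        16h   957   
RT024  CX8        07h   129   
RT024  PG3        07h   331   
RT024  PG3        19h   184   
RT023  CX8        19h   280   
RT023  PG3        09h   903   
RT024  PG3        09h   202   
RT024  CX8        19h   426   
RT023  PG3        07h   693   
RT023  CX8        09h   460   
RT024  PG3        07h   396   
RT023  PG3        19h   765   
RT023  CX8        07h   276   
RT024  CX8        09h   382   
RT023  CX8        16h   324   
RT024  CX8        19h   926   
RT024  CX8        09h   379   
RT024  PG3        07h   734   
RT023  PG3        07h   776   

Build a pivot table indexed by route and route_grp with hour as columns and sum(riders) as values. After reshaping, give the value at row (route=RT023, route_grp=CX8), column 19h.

Rows with route=RT023, route_grp=CX8 and hour=19h: riders values are 291, 791, 280.
291 + 791 + 280 = 1362.

1362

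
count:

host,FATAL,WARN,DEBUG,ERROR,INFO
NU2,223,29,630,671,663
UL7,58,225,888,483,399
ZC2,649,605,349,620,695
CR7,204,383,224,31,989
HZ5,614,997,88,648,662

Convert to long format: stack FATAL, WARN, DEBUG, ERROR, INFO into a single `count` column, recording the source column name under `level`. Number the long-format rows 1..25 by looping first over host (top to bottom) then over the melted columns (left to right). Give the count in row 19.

31

25 rows total (5 × 5). Row 19: index ⌊(19-1)/5⌋ = 3 into host → CR7; (19-1) mod 5 = 3 into the melted columns → ERROR.
So row 19 is (CR7, ERROR, 31); count = 31.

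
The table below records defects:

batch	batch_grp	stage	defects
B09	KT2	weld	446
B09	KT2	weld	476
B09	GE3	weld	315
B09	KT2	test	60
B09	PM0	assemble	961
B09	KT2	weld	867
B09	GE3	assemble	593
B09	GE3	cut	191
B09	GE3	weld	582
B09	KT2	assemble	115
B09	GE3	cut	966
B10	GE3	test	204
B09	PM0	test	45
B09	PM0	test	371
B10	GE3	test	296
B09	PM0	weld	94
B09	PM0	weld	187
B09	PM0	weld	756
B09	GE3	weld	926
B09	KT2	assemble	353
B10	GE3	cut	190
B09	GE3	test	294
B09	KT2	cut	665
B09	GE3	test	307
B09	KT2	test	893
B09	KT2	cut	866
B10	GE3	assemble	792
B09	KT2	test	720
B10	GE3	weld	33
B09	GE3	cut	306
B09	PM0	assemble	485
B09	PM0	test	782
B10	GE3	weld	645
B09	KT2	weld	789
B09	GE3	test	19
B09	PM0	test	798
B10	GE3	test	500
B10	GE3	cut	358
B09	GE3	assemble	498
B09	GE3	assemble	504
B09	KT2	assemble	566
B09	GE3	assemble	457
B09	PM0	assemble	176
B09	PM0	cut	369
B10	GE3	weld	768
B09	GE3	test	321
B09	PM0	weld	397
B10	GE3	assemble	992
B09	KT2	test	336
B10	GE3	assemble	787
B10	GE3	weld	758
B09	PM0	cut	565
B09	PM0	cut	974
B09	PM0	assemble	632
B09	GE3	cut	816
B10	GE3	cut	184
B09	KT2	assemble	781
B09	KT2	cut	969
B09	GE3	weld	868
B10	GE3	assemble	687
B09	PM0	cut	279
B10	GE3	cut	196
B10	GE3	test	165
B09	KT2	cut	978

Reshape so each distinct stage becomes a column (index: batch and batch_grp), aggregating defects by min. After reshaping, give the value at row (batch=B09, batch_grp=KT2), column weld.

Rows with batch=B09, batch_grp=KT2 and stage=weld: defects values are 446, 476, 867, 789.
min(446, 476, 867, 789) = 446.

446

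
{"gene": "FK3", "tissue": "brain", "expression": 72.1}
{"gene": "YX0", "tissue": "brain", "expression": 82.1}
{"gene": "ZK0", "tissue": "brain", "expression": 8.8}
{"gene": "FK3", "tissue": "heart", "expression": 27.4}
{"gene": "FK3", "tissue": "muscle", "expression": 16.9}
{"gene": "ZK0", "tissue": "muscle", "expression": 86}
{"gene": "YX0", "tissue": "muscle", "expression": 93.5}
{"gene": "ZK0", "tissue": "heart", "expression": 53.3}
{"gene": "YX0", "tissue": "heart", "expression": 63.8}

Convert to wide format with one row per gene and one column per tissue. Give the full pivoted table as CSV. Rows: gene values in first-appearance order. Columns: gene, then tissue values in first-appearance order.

gene,brain,heart,muscle
FK3,72.1,27.4,16.9
YX0,82.1,63.8,93.5
ZK0,8.8,53.3,86

Columns: gene plus the 3 distinct tissue values (brain, heart, muscle).
For example, row FK3 column brain takes expression=72.1 from the long row (FK3, brain).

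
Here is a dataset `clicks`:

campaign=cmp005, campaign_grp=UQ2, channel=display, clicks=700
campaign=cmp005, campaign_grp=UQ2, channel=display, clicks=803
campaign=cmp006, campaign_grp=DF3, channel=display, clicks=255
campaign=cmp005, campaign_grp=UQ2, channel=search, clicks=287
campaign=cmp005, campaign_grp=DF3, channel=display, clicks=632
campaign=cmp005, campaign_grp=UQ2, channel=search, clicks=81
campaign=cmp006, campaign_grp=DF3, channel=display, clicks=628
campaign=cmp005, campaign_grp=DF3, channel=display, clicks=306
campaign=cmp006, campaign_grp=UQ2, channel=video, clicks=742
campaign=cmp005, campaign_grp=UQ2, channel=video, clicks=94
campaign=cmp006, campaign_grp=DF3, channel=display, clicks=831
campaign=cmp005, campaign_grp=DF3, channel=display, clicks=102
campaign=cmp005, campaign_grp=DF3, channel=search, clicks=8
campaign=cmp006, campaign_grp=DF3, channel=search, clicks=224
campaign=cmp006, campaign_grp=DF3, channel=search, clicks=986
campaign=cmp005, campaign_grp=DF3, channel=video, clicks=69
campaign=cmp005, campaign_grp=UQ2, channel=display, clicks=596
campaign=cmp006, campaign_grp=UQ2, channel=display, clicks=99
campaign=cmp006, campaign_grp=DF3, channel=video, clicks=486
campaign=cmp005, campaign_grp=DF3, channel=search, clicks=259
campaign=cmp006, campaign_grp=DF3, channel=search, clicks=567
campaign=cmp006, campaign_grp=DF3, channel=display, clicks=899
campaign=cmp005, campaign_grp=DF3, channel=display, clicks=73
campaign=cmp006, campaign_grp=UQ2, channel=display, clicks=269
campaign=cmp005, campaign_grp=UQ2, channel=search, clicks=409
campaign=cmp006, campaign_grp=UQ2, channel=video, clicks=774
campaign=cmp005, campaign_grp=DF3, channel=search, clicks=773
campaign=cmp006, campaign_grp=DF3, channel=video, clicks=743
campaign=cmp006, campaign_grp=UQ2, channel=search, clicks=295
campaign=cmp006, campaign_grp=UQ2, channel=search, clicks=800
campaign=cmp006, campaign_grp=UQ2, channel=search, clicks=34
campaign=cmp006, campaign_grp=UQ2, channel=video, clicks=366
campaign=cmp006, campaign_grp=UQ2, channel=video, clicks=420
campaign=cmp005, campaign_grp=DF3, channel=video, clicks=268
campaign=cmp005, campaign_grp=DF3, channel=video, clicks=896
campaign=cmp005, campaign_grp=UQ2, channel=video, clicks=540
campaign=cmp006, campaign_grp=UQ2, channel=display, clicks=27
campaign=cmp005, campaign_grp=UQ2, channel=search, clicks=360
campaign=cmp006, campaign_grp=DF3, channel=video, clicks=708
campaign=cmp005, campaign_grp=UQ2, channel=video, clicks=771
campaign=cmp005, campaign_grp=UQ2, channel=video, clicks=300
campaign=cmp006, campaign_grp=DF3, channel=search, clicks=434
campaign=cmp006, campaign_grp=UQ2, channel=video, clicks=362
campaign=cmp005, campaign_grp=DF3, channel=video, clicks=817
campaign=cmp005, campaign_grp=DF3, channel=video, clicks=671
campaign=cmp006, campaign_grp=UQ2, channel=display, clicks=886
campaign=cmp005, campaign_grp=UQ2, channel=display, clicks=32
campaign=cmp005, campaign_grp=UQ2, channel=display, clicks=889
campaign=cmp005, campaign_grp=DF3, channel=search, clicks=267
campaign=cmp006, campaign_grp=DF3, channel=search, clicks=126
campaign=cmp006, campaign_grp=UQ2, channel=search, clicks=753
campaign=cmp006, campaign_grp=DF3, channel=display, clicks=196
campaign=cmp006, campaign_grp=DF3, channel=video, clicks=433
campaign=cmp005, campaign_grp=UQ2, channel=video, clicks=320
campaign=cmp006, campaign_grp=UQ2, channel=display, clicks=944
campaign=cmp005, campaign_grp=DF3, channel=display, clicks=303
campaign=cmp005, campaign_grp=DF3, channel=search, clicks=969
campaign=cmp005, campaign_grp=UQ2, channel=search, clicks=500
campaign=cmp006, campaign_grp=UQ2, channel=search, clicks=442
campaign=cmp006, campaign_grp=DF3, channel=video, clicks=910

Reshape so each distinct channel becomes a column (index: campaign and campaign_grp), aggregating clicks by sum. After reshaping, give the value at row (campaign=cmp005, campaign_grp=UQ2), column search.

1637

Rows with campaign=cmp005, campaign_grp=UQ2 and channel=search: clicks values are 287, 81, 409, 360, 500.
287 + 81 + 409 + 360 + 500 = 1637.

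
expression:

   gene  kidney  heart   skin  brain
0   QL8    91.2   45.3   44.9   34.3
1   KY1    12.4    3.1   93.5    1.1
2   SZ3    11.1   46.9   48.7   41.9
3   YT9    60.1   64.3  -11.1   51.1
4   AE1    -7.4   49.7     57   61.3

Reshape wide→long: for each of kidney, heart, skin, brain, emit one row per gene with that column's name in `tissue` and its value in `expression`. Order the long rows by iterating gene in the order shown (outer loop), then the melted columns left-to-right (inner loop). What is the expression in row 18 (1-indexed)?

20 rows total (5 × 4). Row 18: index ⌊(18-1)/4⌋ = 4 into gene → AE1; (18-1) mod 4 = 1 into the melted columns → heart.
So row 18 is (AE1, heart, 49.7); expression = 49.7.

49.7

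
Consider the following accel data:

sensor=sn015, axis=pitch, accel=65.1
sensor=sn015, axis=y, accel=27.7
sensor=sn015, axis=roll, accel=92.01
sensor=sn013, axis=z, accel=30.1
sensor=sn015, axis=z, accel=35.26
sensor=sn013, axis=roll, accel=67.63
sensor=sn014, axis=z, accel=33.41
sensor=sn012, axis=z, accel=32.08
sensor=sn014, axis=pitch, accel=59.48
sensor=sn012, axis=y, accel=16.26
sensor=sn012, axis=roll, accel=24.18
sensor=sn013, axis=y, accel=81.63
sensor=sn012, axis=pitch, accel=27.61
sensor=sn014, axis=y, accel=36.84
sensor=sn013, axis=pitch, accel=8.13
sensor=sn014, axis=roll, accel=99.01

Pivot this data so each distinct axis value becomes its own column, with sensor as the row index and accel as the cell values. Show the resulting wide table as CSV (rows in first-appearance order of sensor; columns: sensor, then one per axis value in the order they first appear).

sensor,pitch,y,roll,z
sn015,65.1,27.7,92.01,35.26
sn013,8.13,81.63,67.63,30.1
sn014,59.48,36.84,99.01,33.41
sn012,27.61,16.26,24.18,32.08

Columns: sensor plus the 4 distinct axis values (pitch, y, roll, z).
For example, row sn015 column pitch takes accel=65.1 from the long row (sn015, pitch).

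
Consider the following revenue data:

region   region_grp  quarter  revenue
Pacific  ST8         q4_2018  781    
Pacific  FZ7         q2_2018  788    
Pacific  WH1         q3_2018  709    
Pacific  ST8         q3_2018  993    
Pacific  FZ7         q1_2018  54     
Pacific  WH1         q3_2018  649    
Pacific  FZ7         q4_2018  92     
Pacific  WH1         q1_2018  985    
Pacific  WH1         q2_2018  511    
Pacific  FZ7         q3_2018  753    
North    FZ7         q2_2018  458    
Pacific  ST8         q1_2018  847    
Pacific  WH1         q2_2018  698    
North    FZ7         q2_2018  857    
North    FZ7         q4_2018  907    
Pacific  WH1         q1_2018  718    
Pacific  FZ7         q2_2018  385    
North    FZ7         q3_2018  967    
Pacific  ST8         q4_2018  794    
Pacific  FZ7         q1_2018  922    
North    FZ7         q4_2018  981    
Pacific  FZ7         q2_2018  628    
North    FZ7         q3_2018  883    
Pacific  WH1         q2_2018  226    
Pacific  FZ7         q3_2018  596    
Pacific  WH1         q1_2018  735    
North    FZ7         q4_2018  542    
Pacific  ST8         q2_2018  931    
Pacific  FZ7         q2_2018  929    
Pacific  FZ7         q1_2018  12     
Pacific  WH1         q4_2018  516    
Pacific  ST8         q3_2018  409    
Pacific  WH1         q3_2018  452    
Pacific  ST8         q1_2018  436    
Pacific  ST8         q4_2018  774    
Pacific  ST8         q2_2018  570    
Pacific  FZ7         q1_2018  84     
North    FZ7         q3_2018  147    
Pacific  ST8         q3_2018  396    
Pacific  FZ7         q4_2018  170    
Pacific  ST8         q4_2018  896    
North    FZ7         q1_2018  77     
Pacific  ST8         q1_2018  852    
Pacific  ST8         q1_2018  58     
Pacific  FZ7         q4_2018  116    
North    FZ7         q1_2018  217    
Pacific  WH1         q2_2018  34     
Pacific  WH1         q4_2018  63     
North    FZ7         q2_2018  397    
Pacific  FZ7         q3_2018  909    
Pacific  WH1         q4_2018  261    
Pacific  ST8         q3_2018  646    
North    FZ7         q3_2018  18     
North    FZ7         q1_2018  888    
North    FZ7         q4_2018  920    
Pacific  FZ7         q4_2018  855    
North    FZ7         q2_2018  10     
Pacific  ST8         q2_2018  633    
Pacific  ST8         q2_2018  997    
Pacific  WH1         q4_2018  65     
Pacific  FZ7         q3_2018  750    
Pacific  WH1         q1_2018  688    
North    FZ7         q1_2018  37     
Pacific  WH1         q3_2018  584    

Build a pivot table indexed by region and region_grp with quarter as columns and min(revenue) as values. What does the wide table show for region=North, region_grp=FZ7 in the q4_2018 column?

542

Rows with region=North, region_grp=FZ7 and quarter=q4_2018: revenue values are 907, 981, 542, 920.
min(907, 981, 542, 920) = 542.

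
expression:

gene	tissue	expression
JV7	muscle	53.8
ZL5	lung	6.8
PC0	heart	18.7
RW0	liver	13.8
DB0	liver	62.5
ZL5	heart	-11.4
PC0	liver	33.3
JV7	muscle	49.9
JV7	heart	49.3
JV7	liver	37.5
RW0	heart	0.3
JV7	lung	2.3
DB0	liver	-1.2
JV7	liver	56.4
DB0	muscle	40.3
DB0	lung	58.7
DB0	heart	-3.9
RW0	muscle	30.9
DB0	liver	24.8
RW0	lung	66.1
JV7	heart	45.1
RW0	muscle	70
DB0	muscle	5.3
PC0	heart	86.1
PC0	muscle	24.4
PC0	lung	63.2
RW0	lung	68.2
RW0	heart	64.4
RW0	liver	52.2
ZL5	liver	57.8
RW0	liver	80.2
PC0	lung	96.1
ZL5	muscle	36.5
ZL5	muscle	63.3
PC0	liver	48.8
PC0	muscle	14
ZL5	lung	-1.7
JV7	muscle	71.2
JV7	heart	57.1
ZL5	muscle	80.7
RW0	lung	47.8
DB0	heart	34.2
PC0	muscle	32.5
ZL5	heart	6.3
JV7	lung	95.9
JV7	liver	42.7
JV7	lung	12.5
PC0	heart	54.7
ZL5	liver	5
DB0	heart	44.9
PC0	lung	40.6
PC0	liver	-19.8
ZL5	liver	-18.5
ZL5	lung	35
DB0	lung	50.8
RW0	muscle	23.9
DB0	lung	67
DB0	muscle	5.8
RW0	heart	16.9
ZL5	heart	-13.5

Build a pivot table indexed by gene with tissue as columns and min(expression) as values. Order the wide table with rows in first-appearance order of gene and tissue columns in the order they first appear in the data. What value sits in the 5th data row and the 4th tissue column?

-1.2

With rows in first-appearance order of gene, row 5 is gene=DB0. tissue columns in first-appearance order: muscle, lung, heart, liver; column 4 is liver.
Long rows with gene=DB0, tissue=liver: min(62.5, -1.2, 24.8) = -1.2.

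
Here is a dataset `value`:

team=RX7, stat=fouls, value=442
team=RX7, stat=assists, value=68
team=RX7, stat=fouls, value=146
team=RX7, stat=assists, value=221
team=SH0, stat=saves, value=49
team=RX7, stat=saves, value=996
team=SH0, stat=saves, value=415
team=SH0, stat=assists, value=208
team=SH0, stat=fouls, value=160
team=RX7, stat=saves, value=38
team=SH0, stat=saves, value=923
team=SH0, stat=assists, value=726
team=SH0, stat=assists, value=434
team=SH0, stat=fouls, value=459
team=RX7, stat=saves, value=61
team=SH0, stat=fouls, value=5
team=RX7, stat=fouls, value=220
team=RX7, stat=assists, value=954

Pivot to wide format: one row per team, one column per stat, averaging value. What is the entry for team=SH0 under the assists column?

456

Rows with team=SH0 and stat=assists: value values are 208, 726, 434.
(208 + 726 + 434) / 3 = 456.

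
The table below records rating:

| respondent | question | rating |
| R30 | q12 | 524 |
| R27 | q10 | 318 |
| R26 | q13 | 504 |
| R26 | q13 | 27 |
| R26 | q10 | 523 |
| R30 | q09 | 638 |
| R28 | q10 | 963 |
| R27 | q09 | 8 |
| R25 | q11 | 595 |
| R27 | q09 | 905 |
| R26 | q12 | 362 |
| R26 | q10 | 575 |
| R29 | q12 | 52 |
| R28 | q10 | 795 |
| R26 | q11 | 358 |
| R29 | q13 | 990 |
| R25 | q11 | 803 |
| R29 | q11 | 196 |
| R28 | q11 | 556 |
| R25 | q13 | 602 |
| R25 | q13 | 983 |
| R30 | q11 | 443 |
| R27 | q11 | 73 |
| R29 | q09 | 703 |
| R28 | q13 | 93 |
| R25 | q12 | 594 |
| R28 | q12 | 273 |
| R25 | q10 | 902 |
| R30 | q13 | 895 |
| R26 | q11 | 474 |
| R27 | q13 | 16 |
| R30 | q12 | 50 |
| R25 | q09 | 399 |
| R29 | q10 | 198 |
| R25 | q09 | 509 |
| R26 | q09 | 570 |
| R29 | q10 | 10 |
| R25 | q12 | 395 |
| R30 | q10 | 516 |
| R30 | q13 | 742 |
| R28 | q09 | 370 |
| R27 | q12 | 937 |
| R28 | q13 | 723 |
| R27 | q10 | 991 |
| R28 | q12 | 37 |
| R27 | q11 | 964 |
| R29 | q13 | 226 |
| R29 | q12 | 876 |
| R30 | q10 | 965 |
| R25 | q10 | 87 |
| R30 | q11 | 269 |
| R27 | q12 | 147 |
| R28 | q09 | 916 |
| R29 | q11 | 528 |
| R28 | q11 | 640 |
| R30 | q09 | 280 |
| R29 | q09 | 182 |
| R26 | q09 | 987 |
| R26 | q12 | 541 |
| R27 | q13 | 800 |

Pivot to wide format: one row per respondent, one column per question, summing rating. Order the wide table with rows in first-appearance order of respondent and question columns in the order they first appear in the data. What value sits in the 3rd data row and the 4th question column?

1557

With rows in first-appearance order of respondent, row 3 is respondent=R26. question columns in first-appearance order: q12, q10, q13, q09, q11; column 4 is q09.
Long rows with respondent=R26, question=q09: 570 + 987 = 1557.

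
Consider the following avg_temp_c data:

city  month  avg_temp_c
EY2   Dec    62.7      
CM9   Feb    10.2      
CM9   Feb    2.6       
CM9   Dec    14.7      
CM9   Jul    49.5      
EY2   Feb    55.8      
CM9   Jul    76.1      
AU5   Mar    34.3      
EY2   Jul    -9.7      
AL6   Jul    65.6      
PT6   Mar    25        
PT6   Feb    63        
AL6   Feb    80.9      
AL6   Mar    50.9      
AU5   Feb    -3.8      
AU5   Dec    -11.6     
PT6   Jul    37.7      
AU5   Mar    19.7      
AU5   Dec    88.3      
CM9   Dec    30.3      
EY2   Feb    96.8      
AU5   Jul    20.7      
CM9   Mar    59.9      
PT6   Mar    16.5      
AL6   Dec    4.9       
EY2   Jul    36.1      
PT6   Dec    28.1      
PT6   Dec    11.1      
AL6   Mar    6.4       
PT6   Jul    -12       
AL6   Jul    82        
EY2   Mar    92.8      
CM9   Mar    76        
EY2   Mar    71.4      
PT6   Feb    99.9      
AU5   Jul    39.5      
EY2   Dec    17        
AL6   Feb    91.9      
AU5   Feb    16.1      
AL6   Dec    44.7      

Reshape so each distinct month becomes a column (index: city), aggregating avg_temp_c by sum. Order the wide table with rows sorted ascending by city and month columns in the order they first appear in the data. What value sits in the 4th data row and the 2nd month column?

With rows sorted ascending by city, row 4 is city=EY2. month columns in first-appearance order: Dec, Feb, Jul, Mar; column 2 is Feb.
Long rows with city=EY2, month=Feb: 55.8 + 96.8 = 152.6.

152.6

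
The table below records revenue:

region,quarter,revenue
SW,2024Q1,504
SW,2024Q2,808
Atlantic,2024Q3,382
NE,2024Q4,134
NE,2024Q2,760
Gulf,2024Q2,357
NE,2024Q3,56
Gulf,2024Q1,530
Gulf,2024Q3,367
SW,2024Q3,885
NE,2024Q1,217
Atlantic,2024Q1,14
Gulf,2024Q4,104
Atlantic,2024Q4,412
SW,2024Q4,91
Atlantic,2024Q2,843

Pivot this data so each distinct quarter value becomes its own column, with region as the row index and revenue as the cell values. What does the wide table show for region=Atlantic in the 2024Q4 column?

412

Wide layout: rows indexed by region, columns are the 4 distinct quarter values (2024Q1, 2024Q2, 2024Q3, 2024Q4).
Cell (region=Atlantic, quarter=2024Q4) draws from the long row where region=Atlantic and quarter=2024Q4, which has revenue=412.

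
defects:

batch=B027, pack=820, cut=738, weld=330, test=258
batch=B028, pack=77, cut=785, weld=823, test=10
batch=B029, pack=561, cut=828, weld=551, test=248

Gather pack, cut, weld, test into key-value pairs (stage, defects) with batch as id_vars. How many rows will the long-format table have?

3 batch values × 4 melted columns = 12 rows.

12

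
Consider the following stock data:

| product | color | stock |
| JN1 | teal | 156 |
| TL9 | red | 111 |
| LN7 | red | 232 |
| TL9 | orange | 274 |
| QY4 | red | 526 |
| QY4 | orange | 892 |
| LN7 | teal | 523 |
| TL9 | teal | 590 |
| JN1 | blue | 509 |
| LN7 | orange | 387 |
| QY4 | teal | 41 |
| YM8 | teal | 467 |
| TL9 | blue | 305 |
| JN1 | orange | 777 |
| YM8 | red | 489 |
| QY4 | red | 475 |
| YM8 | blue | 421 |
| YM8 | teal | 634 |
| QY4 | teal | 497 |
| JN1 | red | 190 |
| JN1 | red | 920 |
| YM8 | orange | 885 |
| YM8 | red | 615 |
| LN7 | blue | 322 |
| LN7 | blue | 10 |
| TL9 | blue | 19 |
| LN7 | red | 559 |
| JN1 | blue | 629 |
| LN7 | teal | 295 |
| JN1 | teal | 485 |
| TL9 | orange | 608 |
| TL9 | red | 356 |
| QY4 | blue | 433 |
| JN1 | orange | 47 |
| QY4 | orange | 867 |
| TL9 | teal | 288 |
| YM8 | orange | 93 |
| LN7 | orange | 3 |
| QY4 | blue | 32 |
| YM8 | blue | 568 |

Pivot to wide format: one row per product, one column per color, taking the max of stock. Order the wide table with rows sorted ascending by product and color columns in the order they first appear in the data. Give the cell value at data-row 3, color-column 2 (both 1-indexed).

With rows sorted ascending by product, row 3 is product=QY4. color columns in first-appearance order: teal, red, orange, blue; column 2 is red.
Long rows with product=QY4, color=red: max(526, 475) = 526.

526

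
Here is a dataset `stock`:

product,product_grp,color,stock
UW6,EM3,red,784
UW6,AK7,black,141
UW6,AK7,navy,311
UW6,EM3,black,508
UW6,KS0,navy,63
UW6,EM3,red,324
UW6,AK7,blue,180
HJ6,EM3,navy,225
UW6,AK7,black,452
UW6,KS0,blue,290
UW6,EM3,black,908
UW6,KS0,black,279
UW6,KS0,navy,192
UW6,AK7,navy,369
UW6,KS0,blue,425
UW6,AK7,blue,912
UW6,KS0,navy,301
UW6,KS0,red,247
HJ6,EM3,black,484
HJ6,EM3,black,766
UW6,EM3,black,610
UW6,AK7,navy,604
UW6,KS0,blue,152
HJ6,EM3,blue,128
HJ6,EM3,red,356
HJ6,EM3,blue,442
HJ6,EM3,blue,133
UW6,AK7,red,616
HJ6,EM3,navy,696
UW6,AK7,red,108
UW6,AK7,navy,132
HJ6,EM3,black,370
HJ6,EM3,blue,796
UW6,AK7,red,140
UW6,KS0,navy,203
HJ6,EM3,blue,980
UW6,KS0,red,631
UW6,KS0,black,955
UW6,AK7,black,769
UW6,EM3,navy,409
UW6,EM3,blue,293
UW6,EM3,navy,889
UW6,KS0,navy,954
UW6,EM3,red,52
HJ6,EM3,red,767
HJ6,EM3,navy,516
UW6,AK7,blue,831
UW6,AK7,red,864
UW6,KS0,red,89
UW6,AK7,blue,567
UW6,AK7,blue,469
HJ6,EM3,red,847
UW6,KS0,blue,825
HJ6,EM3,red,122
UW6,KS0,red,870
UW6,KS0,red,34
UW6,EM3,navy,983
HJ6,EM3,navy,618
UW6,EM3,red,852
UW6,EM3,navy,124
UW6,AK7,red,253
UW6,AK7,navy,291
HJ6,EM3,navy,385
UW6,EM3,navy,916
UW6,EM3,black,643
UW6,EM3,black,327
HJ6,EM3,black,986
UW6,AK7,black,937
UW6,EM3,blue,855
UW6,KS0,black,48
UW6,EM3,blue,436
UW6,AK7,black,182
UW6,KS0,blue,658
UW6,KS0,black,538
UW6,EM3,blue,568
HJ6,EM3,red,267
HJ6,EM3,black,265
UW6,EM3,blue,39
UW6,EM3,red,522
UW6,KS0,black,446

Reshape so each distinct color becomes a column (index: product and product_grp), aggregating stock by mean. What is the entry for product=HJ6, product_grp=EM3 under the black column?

Rows with product=HJ6, product_grp=EM3 and color=black: stock values are 484, 766, 370, 986, 265.
(484 + 766 + 370 + 986 + 265) / 5 = 574.20.

574.20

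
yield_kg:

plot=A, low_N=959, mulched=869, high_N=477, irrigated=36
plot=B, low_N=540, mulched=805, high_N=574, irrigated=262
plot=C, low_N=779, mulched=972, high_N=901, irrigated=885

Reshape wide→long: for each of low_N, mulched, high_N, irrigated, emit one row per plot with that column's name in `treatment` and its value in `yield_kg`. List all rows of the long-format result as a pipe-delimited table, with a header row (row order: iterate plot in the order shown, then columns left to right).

Each (plot, column) pair becomes one row: 3 × 4 = 12 rows.
For example, (A, low_N) → yield_kg=959.

| plot | treatment | yield_kg |
| A | low_N | 959 |
| A | mulched | 869 |
| A | high_N | 477 |
| A | irrigated | 36 |
| B | low_N | 540 |
| B | mulched | 805 |
| B | high_N | 574 |
| B | irrigated | 262 |
| C | low_N | 779 |
| C | mulched | 972 |
| C | high_N | 901 |
| C | irrigated | 885 |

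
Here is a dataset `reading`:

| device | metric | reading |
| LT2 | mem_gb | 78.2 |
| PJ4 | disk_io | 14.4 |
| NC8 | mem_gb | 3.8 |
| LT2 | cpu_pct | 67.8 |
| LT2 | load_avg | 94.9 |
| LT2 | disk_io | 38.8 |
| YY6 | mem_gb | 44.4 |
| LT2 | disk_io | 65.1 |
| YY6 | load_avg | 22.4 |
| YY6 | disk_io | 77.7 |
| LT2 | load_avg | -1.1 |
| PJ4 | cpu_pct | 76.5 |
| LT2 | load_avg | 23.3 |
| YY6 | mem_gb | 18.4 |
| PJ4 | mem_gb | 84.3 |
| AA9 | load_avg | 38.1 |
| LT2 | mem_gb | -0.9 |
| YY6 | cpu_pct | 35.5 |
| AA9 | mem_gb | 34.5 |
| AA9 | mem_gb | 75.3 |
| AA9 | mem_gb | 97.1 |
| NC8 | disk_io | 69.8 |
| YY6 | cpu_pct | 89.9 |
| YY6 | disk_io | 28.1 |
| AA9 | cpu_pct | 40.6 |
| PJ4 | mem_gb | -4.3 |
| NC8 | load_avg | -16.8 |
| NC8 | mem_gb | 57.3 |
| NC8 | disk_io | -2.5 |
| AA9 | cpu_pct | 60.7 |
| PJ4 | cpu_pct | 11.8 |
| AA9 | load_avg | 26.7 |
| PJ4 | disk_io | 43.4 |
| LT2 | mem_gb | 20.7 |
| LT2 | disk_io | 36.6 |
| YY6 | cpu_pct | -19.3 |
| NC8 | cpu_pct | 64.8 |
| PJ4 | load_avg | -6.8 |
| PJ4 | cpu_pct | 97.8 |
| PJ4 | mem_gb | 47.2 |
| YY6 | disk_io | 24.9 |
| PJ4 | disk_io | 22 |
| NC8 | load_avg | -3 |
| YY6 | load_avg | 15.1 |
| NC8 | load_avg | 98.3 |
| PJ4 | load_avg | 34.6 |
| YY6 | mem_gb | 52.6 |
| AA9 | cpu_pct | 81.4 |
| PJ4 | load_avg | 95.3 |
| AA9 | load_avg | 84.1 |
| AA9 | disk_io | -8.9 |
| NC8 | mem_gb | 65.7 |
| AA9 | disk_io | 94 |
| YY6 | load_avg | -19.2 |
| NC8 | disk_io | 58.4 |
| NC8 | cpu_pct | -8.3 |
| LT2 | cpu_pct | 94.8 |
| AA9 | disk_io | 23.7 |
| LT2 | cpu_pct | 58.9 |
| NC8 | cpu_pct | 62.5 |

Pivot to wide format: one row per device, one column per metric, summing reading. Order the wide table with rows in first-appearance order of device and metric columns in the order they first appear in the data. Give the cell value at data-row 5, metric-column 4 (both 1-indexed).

With rows in first-appearance order of device, row 5 is device=AA9. metric columns in first-appearance order: mem_gb, disk_io, cpu_pct, load_avg; column 4 is load_avg.
Long rows with device=AA9, metric=load_avg: 38.1 + 26.7 + 84.1 = 148.9.

148.9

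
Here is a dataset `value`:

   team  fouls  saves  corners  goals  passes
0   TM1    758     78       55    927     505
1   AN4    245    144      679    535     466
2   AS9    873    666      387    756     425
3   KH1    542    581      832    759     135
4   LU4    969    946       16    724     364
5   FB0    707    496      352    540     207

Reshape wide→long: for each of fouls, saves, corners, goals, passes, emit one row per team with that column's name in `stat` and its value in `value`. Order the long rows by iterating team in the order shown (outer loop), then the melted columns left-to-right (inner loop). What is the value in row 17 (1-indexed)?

30 rows total (6 × 5). Row 17: index ⌊(17-1)/5⌋ = 3 into team → KH1; (17-1) mod 5 = 1 into the melted columns → saves.
So row 17 is (KH1, saves, 581); value = 581.

581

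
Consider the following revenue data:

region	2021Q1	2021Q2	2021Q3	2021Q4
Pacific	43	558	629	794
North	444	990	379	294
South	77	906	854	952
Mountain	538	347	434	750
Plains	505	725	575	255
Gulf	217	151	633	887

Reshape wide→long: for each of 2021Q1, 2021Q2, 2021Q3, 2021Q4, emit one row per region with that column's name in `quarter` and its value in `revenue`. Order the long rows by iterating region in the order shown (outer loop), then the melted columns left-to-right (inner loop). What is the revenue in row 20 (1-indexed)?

255

24 rows total (6 × 4). Row 20: index ⌊(20-1)/4⌋ = 4 into region → Plains; (20-1) mod 4 = 3 into the melted columns → 2021Q4.
So row 20 is (Plains, 2021Q4, 255); revenue = 255.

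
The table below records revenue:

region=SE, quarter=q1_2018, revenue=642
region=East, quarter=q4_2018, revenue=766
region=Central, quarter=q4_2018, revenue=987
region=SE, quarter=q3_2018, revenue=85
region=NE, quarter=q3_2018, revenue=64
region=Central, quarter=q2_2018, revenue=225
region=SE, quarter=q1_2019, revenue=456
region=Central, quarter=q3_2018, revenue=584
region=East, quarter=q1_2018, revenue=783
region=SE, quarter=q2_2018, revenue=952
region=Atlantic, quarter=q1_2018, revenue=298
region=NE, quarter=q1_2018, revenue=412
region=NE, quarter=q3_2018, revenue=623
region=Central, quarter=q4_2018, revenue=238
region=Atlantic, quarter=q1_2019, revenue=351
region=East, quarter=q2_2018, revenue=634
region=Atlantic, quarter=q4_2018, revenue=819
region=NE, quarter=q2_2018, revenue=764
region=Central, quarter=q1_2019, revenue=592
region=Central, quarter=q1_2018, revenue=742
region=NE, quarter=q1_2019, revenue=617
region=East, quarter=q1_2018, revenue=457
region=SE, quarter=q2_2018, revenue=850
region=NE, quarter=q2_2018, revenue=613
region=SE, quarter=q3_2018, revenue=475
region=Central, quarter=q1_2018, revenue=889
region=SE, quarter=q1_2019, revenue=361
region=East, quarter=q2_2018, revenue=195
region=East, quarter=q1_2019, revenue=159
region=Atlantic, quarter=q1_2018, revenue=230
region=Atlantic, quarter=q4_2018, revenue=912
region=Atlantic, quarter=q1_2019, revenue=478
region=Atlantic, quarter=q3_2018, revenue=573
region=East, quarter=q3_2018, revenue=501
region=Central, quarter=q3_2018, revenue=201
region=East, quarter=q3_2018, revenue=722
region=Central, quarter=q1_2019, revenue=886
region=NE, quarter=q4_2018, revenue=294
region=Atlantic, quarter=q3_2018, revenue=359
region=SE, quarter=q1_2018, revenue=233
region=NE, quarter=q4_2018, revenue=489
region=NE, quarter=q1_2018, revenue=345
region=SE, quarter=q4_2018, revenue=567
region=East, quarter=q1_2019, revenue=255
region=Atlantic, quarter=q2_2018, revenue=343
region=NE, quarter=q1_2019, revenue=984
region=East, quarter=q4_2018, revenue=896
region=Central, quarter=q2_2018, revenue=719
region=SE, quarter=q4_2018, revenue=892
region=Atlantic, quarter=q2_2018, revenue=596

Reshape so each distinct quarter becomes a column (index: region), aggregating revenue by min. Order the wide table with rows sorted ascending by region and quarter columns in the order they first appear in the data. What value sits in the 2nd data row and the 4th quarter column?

225

With rows sorted ascending by region, row 2 is region=Central. quarter columns in first-appearance order: q1_2018, q4_2018, q3_2018, q2_2018, q1_2019; column 4 is q2_2018.
Long rows with region=Central, quarter=q2_2018: min(225, 719) = 225.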